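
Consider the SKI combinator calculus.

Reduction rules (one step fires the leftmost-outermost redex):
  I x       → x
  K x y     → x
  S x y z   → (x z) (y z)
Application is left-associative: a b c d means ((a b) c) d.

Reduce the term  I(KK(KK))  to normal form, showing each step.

Answer: normal form = K  (in 2 steps)

Reduction:
  start: I(KK(KK))
  step 1: KK(KK)
  step 2: K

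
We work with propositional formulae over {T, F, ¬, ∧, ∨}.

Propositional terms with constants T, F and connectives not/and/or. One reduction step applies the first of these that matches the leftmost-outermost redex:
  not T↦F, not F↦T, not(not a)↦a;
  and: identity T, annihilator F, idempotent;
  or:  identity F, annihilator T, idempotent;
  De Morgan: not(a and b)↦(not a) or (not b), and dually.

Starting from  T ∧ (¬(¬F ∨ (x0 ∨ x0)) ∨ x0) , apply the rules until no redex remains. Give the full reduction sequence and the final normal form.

Answer: normal form = x0  (in 5 steps)

Reduction:
  start: T ∧ (¬(¬F ∨ (x0 ∨ x0)) ∨ x0)
  step 1: ¬(¬F ∨ (x0 ∨ x0)) ∨ x0
  step 2: (¬¬F ∧ ¬(x0 ∨ x0)) ∨ x0
  step 3: (F ∧ ¬(x0 ∨ x0)) ∨ x0
  step 4: F ∨ x0
  step 5: x0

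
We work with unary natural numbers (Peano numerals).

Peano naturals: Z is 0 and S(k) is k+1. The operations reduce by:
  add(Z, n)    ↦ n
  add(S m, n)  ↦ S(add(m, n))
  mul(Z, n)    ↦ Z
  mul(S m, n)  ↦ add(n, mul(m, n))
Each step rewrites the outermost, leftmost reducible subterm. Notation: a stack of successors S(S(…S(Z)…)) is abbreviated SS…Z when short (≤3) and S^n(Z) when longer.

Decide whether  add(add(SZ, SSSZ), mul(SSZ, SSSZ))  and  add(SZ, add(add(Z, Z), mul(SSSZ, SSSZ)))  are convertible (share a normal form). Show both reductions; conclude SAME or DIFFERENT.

Term A:
  start: add(add(SZ, SSSZ), mul(SSZ, SSSZ))
  →1  add(S(add(Z, SSSZ)), mul(SSZ, SSSZ))
  →2  S(add(add(Z, SSSZ), mul(SSZ, SSSZ)))
  →3  S(add(SSSZ, mul(SSZ, SSSZ)))
  →4  S(S(add(SSZ, mul(SSZ, SSSZ))))
  →5  S(S(S(add(SZ, mul(SSZ, SSSZ)))))
  →6  S(S(S(S(add(Z, mul(SSZ, SSSZ))))))
  →7  S(S(S(S(mul(SSZ, SSSZ)))))
  →8  S(S(S(S(add(SSSZ, mul(SZ, SSSZ))))))
  →9  S(S(S(S(S(add(SSZ, mul(SZ, SSSZ)))))))
  →10  S(S(S(S(S(S(add(SZ, mul(SZ, SSSZ))))))))
  →11  S(S(S(S(S(S(S(add(Z, mul(SZ, SSSZ)))))))))
  →12  S(S(S(S(S(S(S(mul(SZ, SSSZ))))))))
  →13  S(S(S(S(S(S(S(add(SSSZ, mul(Z, SSSZ)))))))))
  →14  S(S(S(S(S(S(S(S(add(SSZ, mul(Z, SSSZ))))))))))
  →15  S(S(S(S(S(S(S(S(S(add(SZ, mul(Z, SSSZ)))))))))))
  →16  S(S(S(S(S(S(S(S(S(S(add(Z, mul(Z, SSSZ))))))))))))
  →17  S(S(S(S(S(S(S(S(S(S(mul(Z, SSSZ)))))))))))
  →18  S^10(Z)

Term B:
  start: add(SZ, add(add(Z, Z), mul(SSSZ, SSSZ)))
  →1  S(add(Z, add(add(Z, Z), mul(SSSZ, SSSZ))))
  →2  S(add(add(Z, Z), mul(SSSZ, SSSZ)))
  →3  S(add(Z, mul(SSSZ, SSSZ)))
  →4  S(mul(SSSZ, SSSZ))
  →5  S(add(SSSZ, mul(SSZ, SSSZ)))
  →6  S(S(add(SSZ, mul(SSZ, SSSZ))))
  →7  S(S(S(add(SZ, mul(SSZ, SSSZ)))))
  →8  S(S(S(S(add(Z, mul(SSZ, SSSZ))))))
  →9  S(S(S(S(mul(SSZ, SSSZ)))))
  →10  S(S(S(S(add(SSSZ, mul(SZ, SSSZ))))))
  →11  S(S(S(S(S(add(SSZ, mul(SZ, SSSZ)))))))
  →12  S(S(S(S(S(S(add(SZ, mul(SZ, SSSZ))))))))
  →13  S(S(S(S(S(S(S(add(Z, mul(SZ, SSSZ)))))))))
  →14  S(S(S(S(S(S(S(mul(SZ, SSSZ))))))))
  →15  S(S(S(S(S(S(S(add(SSSZ, mul(Z, SSSZ)))))))))
  →16  S(S(S(S(S(S(S(S(add(SSZ, mul(Z, SSSZ))))))))))
  →17  S(S(S(S(S(S(S(S(S(add(SZ, mul(Z, SSSZ)))))))))))
  →18  S(S(S(S(S(S(S(S(S(S(add(Z, mul(Z, SSSZ))))))))))))
  →19  S(S(S(S(S(S(S(S(S(S(mul(Z, SSSZ)))))))))))
  →20  S^10(Z)

Answer: SAME — A ⇓ S^10(Z), B ⇓ S^10(Z)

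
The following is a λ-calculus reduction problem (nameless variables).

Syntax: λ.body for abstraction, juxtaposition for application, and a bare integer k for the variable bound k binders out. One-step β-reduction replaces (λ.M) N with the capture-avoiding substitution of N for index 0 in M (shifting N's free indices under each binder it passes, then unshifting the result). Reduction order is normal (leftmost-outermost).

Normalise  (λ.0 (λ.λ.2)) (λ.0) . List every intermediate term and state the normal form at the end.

Answer: normal form = λ.λ.λ.0  (in 2 steps)

Derivation:
  start: (λ.0 (λ.λ.2)) (λ.0)
  step 1: (λ.0) (λ.λ.λ.0)
  step 2: λ.λ.λ.0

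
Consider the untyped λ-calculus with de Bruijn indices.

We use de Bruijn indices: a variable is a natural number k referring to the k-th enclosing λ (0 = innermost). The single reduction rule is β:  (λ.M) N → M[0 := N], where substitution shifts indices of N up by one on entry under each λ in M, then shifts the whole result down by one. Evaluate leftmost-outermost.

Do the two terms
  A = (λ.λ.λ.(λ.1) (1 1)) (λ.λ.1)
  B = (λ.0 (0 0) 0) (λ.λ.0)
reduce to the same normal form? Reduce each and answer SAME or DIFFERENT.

Answer: SAME — A ⇓ λ.λ.0, B ⇓ λ.λ.0

Derivation:
Term A:
  start: (λ.λ.λ.(λ.1) (1 1)) (λ.λ.1)
  [1] λ.λ.(λ.1) (1 1)
  [2] λ.λ.0

Term B:
  start: (λ.0 (0 0) 0) (λ.λ.0)
  [1] (λ.λ.0) ((λ.λ.0) (λ.λ.0)) (λ.λ.0)
  [2] (λ.0) (λ.λ.0)
  [3] λ.λ.0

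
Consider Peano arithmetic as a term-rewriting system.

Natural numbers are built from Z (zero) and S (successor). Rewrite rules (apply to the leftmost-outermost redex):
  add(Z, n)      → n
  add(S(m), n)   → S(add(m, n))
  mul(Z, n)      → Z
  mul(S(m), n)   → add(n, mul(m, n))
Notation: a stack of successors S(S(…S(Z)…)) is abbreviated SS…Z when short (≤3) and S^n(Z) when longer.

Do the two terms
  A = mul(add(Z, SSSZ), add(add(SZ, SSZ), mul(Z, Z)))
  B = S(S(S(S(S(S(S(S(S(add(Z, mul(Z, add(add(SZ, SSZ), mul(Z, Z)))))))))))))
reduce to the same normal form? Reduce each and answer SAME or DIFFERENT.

Term A:
  start: mul(add(Z, SSSZ), add(add(SZ, SSZ), mul(Z, Z)))
  [1] mul(SSSZ, add(add(SZ, SSZ), mul(Z, Z)))
  [2] add(add(add(SZ, SSZ), mul(Z, Z)), mul(SSZ, add(add(SZ, SSZ), mul(Z, Z))))
  [3] add(add(S(add(Z, SSZ)), mul(Z, Z)), mul(SSZ, add(add(SZ, SSZ), mul(Z, Z))))
  [4] add(S(add(add(Z, SSZ), mul(Z, Z))), mul(SSZ, add(add(SZ, SSZ), mul(Z, Z))))
  [5] S(add(add(add(Z, SSZ), mul(Z, Z)), mul(SSZ, add(add(SZ, SSZ), mul(Z, Z)))))
  [6] S(add(add(SSZ, mul(Z, Z)), mul(SSZ, add(add(SZ, SSZ), mul(Z, Z)))))
  [7] S(add(S(add(SZ, mul(Z, Z))), mul(SSZ, add(add(SZ, SSZ), mul(Z, Z)))))
  [8] S(S(add(add(SZ, mul(Z, Z)), mul(SSZ, add(add(SZ, SSZ), mul(Z, Z))))))
  [9] S(S(add(S(add(Z, mul(Z, Z))), mul(SSZ, add(add(SZ, SSZ), mul(Z, Z))))))
  [10] S(S(S(add(add(Z, mul(Z, Z)), mul(SSZ, add(add(SZ, SSZ), mul(Z, Z)))))))
  [11] S(S(S(add(mul(Z, Z), mul(SSZ, add(add(SZ, SSZ), mul(Z, Z)))))))
  [12] S(S(S(add(Z, mul(SSZ, add(add(SZ, SSZ), mul(Z, Z)))))))
  [13] S(S(S(mul(SSZ, add(add(SZ, SSZ), mul(Z, Z))))))
  [14] S(S(S(add(add(add(SZ, SSZ), mul(Z, Z)), mul(SZ, add(add(SZ, SSZ), mul(Z, Z)))))))
  [15] S(S(S(add(add(S(add(Z, SSZ)), mul(Z, Z)), mul(SZ, add(add(SZ, SSZ), mul(Z, Z)))))))
  [16] S(S(S(add(S(add(add(Z, SSZ), mul(Z, Z))), mul(SZ, add(add(SZ, SSZ), mul(Z, Z)))))))
  [17] S(S(S(S(add(add(add(Z, SSZ), mul(Z, Z)), mul(SZ, add(add(SZ, SSZ), mul(Z, Z))))))))
  [18] S(S(S(S(add(add(SSZ, mul(Z, Z)), mul(SZ, add(add(SZ, SSZ), mul(Z, Z))))))))
  [19] S(S(S(S(add(S(add(SZ, mul(Z, Z))), mul(SZ, add(add(SZ, SSZ), mul(Z, Z))))))))
  [20] S(S(S(S(S(add(add(SZ, mul(Z, Z)), mul(SZ, add(add(SZ, SSZ), mul(Z, Z)))))))))
  [21] S(S(S(S(S(add(S(add(Z, mul(Z, Z))), mul(SZ, add(add(SZ, SSZ), mul(Z, Z)))))))))
  [22] S(S(S(S(S(S(add(add(Z, mul(Z, Z)), mul(SZ, add(add(SZ, SSZ), mul(Z, Z))))))))))
  [23] S(S(S(S(S(S(add(mul(Z, Z), mul(SZ, add(add(SZ, SSZ), mul(Z, Z))))))))))
  [24] S(S(S(S(S(S(add(Z, mul(SZ, add(add(SZ, SSZ), mul(Z, Z))))))))))
  [25] S(S(S(S(S(S(mul(SZ, add(add(SZ, SSZ), mul(Z, Z)))))))))
  [26] S(S(S(S(S(S(add(add(add(SZ, SSZ), mul(Z, Z)), mul(Z, add(add(SZ, SSZ), mul(Z, Z))))))))))
  [27] S(S(S(S(S(S(add(add(S(add(Z, SSZ)), mul(Z, Z)), mul(Z, add(add(SZ, SSZ), mul(Z, Z))))))))))
  [28] S(S(S(S(S(S(add(S(add(add(Z, SSZ), mul(Z, Z))), mul(Z, add(add(SZ, SSZ), mul(Z, Z))))))))))
  [29] S(S(S(S(S(S(S(add(add(add(Z, SSZ), mul(Z, Z)), mul(Z, add(add(SZ, SSZ), mul(Z, Z)))))))))))
  [30] S(S(S(S(S(S(S(add(add(SSZ, mul(Z, Z)), mul(Z, add(add(SZ, SSZ), mul(Z, Z)))))))))))
  [31] S(S(S(S(S(S(S(add(S(add(SZ, mul(Z, Z))), mul(Z, add(add(SZ, SSZ), mul(Z, Z)))))))))))
  [32] S(S(S(S(S(S(S(S(add(add(SZ, mul(Z, Z)), mul(Z, add(add(SZ, SSZ), mul(Z, Z))))))))))))
  [33] S(S(S(S(S(S(S(S(add(S(add(Z, mul(Z, Z))), mul(Z, add(add(SZ, SSZ), mul(Z, Z))))))))))))
  [34] S(S(S(S(S(S(S(S(S(add(add(Z, mul(Z, Z)), mul(Z, add(add(SZ, SSZ), mul(Z, Z)))))))))))))
  [35] S(S(S(S(S(S(S(S(S(add(mul(Z, Z), mul(Z, add(add(SZ, SSZ), mul(Z, Z)))))))))))))
  [36] S(S(S(S(S(S(S(S(S(add(Z, mul(Z, add(add(SZ, SSZ), mul(Z, Z)))))))))))))
  [37] S(S(S(S(S(S(S(S(S(mul(Z, add(add(SZ, SSZ), mul(Z, Z))))))))))))
  [38] S^9(Z)

Term B:
  start: S(S(S(S(S(S(S(S(S(add(Z, mul(Z, add(add(SZ, SSZ), mul(Z, Z)))))))))))))
  [1] S(S(S(S(S(S(S(S(S(mul(Z, add(add(SZ, SSZ), mul(Z, Z))))))))))))
  [2] S^9(Z)

Answer: SAME — A ⇓ S^9(Z), B ⇓ S^9(Z)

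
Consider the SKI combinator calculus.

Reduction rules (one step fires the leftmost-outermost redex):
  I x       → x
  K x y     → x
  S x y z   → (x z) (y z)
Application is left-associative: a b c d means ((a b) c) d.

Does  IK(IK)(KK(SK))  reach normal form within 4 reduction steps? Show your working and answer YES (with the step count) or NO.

Answer: YES — reaches normal form K in 3 ≤ 4 steps

Reduction:
  start: IK(IK)(KK(SK))
  [1] K(IK)(KK(SK))
  [2] IK
  [3] K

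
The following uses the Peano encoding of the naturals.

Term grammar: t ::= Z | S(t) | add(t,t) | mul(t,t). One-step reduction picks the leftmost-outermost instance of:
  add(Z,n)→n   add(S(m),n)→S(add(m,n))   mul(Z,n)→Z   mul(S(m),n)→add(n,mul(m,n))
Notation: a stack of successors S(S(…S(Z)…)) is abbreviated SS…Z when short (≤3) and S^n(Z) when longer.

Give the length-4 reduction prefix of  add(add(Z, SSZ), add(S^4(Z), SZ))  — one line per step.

  start: add(add(Z, SSZ), add(S^4(Z), SZ))
  [1] add(SSZ, add(S^4(Z), SZ))
  [2] S(add(SZ, add(S^4(Z), SZ)))
  [3] S(S(add(Z, add(S^4(Z), SZ))))
  [4] S(S(add(S^4(Z), SZ)))

Answer: after 4 steps: S(S(add(S^4(Z), SZ)))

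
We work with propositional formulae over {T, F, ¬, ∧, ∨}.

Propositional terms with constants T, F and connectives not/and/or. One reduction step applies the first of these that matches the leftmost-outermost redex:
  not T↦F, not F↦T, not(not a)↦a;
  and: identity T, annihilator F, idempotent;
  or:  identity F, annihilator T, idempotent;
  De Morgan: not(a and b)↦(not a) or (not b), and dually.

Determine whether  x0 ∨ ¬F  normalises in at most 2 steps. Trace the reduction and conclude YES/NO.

Answer: YES — reaches normal form T in 2 ≤ 2 steps

Derivation:
  start: x0 ∨ ¬F
  [1] x0 ∨ T
  [2] T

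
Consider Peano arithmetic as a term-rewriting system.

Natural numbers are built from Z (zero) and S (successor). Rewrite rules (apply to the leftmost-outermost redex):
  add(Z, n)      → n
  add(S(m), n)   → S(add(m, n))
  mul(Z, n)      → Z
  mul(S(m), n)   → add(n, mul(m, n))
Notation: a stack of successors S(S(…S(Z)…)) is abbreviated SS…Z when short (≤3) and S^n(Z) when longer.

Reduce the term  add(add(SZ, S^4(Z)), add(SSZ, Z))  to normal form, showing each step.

  start: add(add(SZ, S^4(Z)), add(SSZ, Z))
  [1] add(S(add(Z, S^4(Z))), add(SSZ, Z))
  [2] S(add(add(Z, S^4(Z)), add(SSZ, Z)))
  [3] S(add(S^4(Z), add(SSZ, Z)))
  [4] S(S(add(SSSZ, add(SSZ, Z))))
  [5] S(S(S(add(SSZ, add(SSZ, Z)))))
  [6] S(S(S(S(add(SZ, add(SSZ, Z))))))
  [7] S(S(S(S(S(add(Z, add(SSZ, Z)))))))
  [8] S(S(S(S(S(add(SSZ, Z))))))
  [9] S(S(S(S(S(S(add(SZ, Z)))))))
  [10] S(S(S(S(S(S(S(add(Z, Z))))))))
  [11] S^7(Z)

Answer: normal form = S^7(Z)  (in 11 steps)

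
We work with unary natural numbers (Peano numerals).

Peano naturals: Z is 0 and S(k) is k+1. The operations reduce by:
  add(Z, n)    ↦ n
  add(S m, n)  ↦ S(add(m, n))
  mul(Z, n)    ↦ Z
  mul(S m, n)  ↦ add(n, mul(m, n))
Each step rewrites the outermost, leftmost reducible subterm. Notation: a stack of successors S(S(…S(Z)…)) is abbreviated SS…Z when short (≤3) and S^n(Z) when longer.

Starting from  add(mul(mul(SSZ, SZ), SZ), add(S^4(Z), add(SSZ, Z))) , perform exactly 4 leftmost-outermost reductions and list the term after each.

  start: add(mul(mul(SSZ, SZ), SZ), add(S^4(Z), add(SSZ, Z)))
  [1] add(mul(add(SZ, mul(SZ, SZ)), SZ), add(S^4(Z), add(SSZ, Z)))
  [2] add(mul(S(add(Z, mul(SZ, SZ))), SZ), add(S^4(Z), add(SSZ, Z)))
  [3] add(add(SZ, mul(add(Z, mul(SZ, SZ)), SZ)), add(S^4(Z), add(SSZ, Z)))
  [4] add(S(add(Z, mul(add(Z, mul(SZ, SZ)), SZ))), add(S^4(Z), add(SSZ, Z)))

Answer: after 4 steps: add(S(add(Z, mul(add(Z, mul(SZ, SZ)), SZ))), add(S^4(Z), add(SSZ, Z)))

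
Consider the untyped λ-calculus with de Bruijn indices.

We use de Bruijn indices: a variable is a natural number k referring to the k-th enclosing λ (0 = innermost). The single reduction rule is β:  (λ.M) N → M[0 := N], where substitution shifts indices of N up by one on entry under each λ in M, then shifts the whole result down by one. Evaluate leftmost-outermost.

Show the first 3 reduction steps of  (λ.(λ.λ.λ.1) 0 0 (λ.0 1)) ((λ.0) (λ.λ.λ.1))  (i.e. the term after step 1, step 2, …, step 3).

  start: (λ.(λ.λ.λ.1) 0 0 (λ.0 1)) ((λ.0) (λ.λ.λ.1))
  →1  (λ.λ.λ.1) ((λ.0) (λ.λ.λ.1)) ((λ.0) (λ.λ.λ.1)) (λ.0 ((λ.0) (λ.λ.λ.1)))
  →2  (λ.λ.1) ((λ.0) (λ.λ.λ.1)) (λ.0 ((λ.0) (λ.λ.λ.1)))
  →3  (λ.(λ.0) (λ.λ.λ.1)) (λ.0 ((λ.0) (λ.λ.λ.1)))

Answer: after 3 steps: (λ.(λ.0) (λ.λ.λ.1)) (λ.0 ((λ.0) (λ.λ.λ.1)))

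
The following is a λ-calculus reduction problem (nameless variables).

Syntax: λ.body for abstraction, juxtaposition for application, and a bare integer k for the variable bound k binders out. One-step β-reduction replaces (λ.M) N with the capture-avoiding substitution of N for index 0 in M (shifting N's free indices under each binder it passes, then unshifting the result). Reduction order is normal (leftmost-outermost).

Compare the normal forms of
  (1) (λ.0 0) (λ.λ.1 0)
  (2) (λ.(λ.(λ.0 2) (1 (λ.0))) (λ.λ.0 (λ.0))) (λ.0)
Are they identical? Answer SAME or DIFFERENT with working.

Answer: DIFFERENT — A ⇓ λ.λ.1 0, B ⇓ λ.0

Working:
Term A:
  start: (λ.0 0) (λ.λ.1 0)
  [1] (λ.λ.1 0) (λ.λ.1 0)
  [2] λ.(λ.λ.1 0) 0
  [3] λ.λ.1 0

Term B:
  start: (λ.(λ.(λ.0 2) (1 (λ.0))) (λ.λ.0 (λ.0))) (λ.0)
  [1] (λ.(λ.0 (λ.0)) ((λ.0) (λ.0))) (λ.λ.0 (λ.0))
  [2] (λ.0 (λ.0)) ((λ.0) (λ.0))
  [3] (λ.0) (λ.0) (λ.0)
  [4] (λ.0) (λ.0)
  [5] λ.0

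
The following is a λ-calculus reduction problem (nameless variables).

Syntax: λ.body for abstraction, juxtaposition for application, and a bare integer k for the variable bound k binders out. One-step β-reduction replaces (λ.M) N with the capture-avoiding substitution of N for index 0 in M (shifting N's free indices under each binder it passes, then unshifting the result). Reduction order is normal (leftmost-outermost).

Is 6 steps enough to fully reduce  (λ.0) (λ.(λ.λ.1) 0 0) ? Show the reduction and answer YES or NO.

Answer: YES — reaches normal form λ.0 in 3 ≤ 6 steps

Reduction:
  start: (λ.0) (λ.(λ.λ.1) 0 0)
  →1  λ.(λ.λ.1) 0 0
  →2  λ.(λ.1) 0
  →3  λ.0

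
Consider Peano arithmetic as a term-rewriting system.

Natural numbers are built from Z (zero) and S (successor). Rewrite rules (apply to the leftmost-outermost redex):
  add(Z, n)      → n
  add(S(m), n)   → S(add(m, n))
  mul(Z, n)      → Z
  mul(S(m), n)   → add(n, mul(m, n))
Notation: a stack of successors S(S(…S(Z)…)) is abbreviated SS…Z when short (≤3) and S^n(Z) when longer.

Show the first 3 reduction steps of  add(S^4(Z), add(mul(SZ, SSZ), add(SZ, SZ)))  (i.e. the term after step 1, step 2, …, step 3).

  start: add(S^4(Z), add(mul(SZ, SSZ), add(SZ, SZ)))
  [1] S(add(SSSZ, add(mul(SZ, SSZ), add(SZ, SZ))))
  [2] S(S(add(SSZ, add(mul(SZ, SSZ), add(SZ, SZ)))))
  [3] S(S(S(add(SZ, add(mul(SZ, SSZ), add(SZ, SZ))))))

Answer: after 3 steps: S(S(S(add(SZ, add(mul(SZ, SSZ), add(SZ, SZ))))))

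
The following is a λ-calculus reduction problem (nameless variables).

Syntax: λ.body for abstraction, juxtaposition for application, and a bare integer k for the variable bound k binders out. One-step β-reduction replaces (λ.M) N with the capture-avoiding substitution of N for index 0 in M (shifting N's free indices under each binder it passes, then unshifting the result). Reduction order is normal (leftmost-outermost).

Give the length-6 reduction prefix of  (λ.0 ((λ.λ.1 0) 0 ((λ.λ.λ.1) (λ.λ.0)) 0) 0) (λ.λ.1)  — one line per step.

  start: (λ.0 ((λ.λ.1 0) 0 ((λ.λ.λ.1) (λ.λ.0)) 0) 0) (λ.λ.1)
  [1] (λ.λ.1) ((λ.λ.1 0) (λ.λ.1) ((λ.λ.λ.1) (λ.λ.0)) (λ.λ.1)) (λ.λ.1)
  [2] (λ.(λ.λ.1 0) (λ.λ.1) ((λ.λ.λ.1) (λ.λ.0)) (λ.λ.1)) (λ.λ.1)
  [3] (λ.λ.1 0) (λ.λ.1) ((λ.λ.λ.1) (λ.λ.0)) (λ.λ.1)
  [4] (λ.(λ.λ.1) 0) ((λ.λ.λ.1) (λ.λ.0)) (λ.λ.1)
  [5] (λ.λ.1) ((λ.λ.λ.1) (λ.λ.0)) (λ.λ.1)
  [6] (λ.(λ.λ.λ.1) (λ.λ.0)) (λ.λ.1)

Answer: after 6 steps: (λ.(λ.λ.λ.1) (λ.λ.0)) (λ.λ.1)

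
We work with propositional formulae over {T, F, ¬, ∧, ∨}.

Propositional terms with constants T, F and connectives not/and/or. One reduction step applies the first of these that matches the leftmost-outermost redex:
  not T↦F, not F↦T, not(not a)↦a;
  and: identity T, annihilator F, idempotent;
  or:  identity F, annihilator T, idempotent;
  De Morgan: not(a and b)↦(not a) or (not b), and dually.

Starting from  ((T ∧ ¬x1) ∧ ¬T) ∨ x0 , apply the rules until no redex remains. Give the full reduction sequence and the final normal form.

Answer: normal form = x0  (in 4 steps)

Reduction:
  start: ((T ∧ ¬x1) ∧ ¬T) ∨ x0
  [1] (¬x1 ∧ ¬T) ∨ x0
  [2] (¬x1 ∧ F) ∨ x0
  [3] F ∨ x0
  [4] x0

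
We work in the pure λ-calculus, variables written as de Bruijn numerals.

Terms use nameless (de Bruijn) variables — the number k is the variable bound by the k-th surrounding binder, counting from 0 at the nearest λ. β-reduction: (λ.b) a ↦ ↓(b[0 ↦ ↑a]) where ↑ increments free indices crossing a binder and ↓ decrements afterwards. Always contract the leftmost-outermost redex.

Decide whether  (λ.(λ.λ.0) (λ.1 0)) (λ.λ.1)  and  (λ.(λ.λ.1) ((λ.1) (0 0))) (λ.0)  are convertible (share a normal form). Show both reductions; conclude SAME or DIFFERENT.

Answer: DIFFERENT — A ⇓ λ.0, B ⇓ λ.λ.0

Reduction:
Term A:
  start: (λ.(λ.λ.0) (λ.1 0)) (λ.λ.1)
  →1  (λ.λ.0) (λ.(λ.λ.1) 0)
  →2  λ.0

Term B:
  start: (λ.(λ.λ.1) ((λ.1) (0 0))) (λ.0)
  →1  (λ.λ.1) ((λ.λ.0) ((λ.0) (λ.0)))
  →2  λ.(λ.λ.0) ((λ.0) (λ.0))
  →3  λ.λ.0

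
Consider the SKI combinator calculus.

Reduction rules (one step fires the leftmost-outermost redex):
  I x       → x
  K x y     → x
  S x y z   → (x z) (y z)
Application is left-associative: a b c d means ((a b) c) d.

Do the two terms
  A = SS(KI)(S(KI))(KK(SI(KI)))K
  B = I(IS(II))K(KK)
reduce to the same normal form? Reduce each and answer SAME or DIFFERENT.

Term A:
  start: SS(KI)(S(KI))(KK(SI(KI)))K
  step 1: S(S(KI))(KI(S(KI)))(KK(SI(KI)))K
  step 2: S(KI)(KK(SI(KI)))(KI(S(KI))(KK(SI(KI))))K
  step 3: KI(KI(S(KI))(KK(SI(KI))))(KK(SI(KI))(KI(S(KI))(KK(SI(KI)))))K
  step 4: I(KK(SI(KI))(KI(S(KI))(KK(SI(KI)))))K
  step 5: KK(SI(KI))(KI(S(KI))(KK(SI(KI))))K
  step 6: K(KI(S(KI))(KK(SI(KI))))K
  step 7: KI(S(KI))(KK(SI(KI)))
  step 8: I(KK(SI(KI)))
  step 9: KK(SI(KI))
  step 10: K

Term B:
  start: I(IS(II))K(KK)
  step 1: IS(II)K(KK)
  step 2: S(II)K(KK)
  step 3: II(KK)(K(KK))
  step 4: I(KK)(K(KK))
  step 5: KK(K(KK))
  step 6: K

Answer: SAME — A ⇓ K, B ⇓ K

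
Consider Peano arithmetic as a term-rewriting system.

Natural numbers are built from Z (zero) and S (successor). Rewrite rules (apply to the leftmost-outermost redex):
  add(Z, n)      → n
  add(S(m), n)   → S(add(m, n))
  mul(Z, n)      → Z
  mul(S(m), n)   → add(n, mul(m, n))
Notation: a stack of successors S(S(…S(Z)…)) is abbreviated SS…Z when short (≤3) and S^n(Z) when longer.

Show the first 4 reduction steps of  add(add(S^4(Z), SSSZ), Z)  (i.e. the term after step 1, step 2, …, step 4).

Answer: after 4 steps: S(S(add(add(SSZ, SSSZ), Z)))

Reduction:
  start: add(add(S^4(Z), SSSZ), Z)
  [1] add(S(add(SSSZ, SSSZ)), Z)
  [2] S(add(add(SSSZ, SSSZ), Z))
  [3] S(add(S(add(SSZ, SSSZ)), Z))
  [4] S(S(add(add(SSZ, SSSZ), Z)))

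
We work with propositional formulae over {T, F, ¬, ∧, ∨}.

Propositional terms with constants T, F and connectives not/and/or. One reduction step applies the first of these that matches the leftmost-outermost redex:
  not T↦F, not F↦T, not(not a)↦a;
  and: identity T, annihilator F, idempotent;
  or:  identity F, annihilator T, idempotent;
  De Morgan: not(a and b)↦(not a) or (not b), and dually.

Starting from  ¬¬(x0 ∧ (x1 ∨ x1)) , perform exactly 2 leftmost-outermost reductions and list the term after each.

Answer: after 2 steps: x0 ∧ x1

Reduction:
  start: ¬¬(x0 ∧ (x1 ∨ x1))
  [1] x0 ∧ (x1 ∨ x1)
  [2] x0 ∧ x1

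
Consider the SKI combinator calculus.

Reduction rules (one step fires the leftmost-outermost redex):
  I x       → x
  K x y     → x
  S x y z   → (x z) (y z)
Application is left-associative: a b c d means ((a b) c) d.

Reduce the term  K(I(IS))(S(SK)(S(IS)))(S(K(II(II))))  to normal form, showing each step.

  start: K(I(IS))(S(SK)(S(IS)))(S(K(II(II))))
  [1] I(IS)(S(K(II(II))))
  [2] IS(S(K(II(II))))
  [3] S(S(K(II(II))))
  [4] S(S(K(I(II))))
  [5] S(S(K(II)))
  [6] S(S(KI))

Answer: normal form = S(S(KI))  (in 6 steps)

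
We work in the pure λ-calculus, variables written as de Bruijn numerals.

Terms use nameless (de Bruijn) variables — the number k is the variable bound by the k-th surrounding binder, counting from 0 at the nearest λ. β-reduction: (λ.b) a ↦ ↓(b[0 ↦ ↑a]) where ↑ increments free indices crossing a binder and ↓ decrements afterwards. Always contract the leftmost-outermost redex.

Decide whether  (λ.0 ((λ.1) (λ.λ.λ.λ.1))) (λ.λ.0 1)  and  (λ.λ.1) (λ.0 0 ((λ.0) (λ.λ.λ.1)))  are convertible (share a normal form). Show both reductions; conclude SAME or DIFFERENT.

Answer: DIFFERENT — A ⇓ λ.0 (λ.λ.0 1), B ⇓ λ.λ.0 0 (λ.λ.λ.1)

Derivation:
Term A:
  start: (λ.0 ((λ.1) (λ.λ.λ.λ.1))) (λ.λ.0 1)
  step 1: (λ.λ.0 1) ((λ.λ.λ.0 1) (λ.λ.λ.λ.1))
  step 2: λ.0 ((λ.λ.λ.0 1) (λ.λ.λ.λ.1))
  step 3: λ.0 (λ.λ.0 1)

Term B:
  start: (λ.λ.1) (λ.0 0 ((λ.0) (λ.λ.λ.1)))
  step 1: λ.λ.0 0 ((λ.0) (λ.λ.λ.1))
  step 2: λ.λ.0 0 (λ.λ.λ.1)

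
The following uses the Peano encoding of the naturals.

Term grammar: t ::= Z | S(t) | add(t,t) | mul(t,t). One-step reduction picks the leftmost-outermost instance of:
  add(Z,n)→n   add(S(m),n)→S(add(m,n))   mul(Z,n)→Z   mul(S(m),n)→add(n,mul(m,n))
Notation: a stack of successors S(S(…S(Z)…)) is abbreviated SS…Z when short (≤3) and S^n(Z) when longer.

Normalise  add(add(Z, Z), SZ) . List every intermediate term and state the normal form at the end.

Answer: normal form = SZ  (in 2 steps)

Working:
  start: add(add(Z, Z), SZ)
  [1] add(Z, SZ)
  [2] SZ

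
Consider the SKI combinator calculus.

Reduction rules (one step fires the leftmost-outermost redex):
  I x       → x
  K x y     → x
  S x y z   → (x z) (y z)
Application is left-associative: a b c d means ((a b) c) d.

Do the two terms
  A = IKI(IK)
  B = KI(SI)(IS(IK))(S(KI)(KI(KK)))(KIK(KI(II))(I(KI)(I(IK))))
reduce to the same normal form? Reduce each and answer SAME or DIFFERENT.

Answer: SAME — A ⇓ I, B ⇓ I

Reduction:
Term A:
  start: IKI(IK)
  [1] KI(IK)
  [2] I

Term B:
  start: KI(SI)(IS(IK))(S(KI)(KI(KK)))(KIK(KI(II))(I(KI)(I(IK))))
  [1] I(IS(IK))(S(KI)(KI(KK)))(KIK(KI(II))(I(KI)(I(IK))))
  [2] IS(IK)(S(KI)(KI(KK)))(KIK(KI(II))(I(KI)(I(IK))))
  [3] S(IK)(S(KI)(KI(KK)))(KIK(KI(II))(I(KI)(I(IK))))
  [4] IK(KIK(KI(II))(I(KI)(I(IK))))(S(KI)(KI(KK))(KIK(KI(II))(I(KI)(I(IK)))))
  [5] K(KIK(KI(II))(I(KI)(I(IK))))(S(KI)(KI(KK))(KIK(KI(II))(I(KI)(I(IK)))))
  [6] KIK(KI(II))(I(KI)(I(IK)))
  [7] I(KI(II))(I(KI)(I(IK)))
  [8] KI(II)(I(KI)(I(IK)))
  [9] I(I(KI)(I(IK)))
  [10] I(KI)(I(IK))
  [11] KI(I(IK))
  [12] I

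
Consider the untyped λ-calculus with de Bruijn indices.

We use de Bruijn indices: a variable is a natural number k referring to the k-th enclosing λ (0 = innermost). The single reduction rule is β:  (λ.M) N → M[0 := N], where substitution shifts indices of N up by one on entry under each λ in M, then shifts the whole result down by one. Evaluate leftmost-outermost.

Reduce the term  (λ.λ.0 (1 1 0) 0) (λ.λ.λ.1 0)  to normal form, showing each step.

Answer: normal form = λ.0 (λ.1 0) 0  (in 3 steps)

Reduction:
  start: (λ.λ.0 (1 1 0) 0) (λ.λ.λ.1 0)
  step 1: λ.0 ((λ.λ.λ.1 0) (λ.λ.λ.1 0) 0) 0
  step 2: λ.0 ((λ.λ.1 0) 0) 0
  step 3: λ.0 (λ.1 0) 0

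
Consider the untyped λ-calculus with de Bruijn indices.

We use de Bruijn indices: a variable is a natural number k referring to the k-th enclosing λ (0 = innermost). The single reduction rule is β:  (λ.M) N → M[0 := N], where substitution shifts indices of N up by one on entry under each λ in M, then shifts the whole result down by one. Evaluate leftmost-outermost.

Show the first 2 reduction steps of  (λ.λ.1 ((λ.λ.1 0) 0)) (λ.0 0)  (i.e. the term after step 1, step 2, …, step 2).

  start: (λ.λ.1 ((λ.λ.1 0) 0)) (λ.0 0)
  step 1: λ.(λ.0 0) ((λ.λ.1 0) 0)
  step 2: λ.(λ.λ.1 0) 0 ((λ.λ.1 0) 0)

Answer: after 2 steps: λ.(λ.λ.1 0) 0 ((λ.λ.1 0) 0)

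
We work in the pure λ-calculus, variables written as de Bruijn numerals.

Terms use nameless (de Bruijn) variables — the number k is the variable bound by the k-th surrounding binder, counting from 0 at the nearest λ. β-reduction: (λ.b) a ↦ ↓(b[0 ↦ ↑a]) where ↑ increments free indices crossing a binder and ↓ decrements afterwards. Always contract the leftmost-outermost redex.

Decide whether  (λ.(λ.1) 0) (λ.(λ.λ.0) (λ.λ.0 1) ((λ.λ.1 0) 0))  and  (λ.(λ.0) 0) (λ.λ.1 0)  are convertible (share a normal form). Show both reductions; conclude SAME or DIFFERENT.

Term A:
  start: (λ.(λ.1) 0) (λ.(λ.λ.0) (λ.λ.0 1) ((λ.λ.1 0) 0))
  →1  (λ.λ.(λ.λ.0) (λ.λ.0 1) ((λ.λ.1 0) 0)) (λ.(λ.λ.0) (λ.λ.0 1) ((λ.λ.1 0) 0))
  →2  λ.(λ.λ.0) (λ.λ.0 1) ((λ.λ.1 0) 0)
  →3  λ.(λ.0) ((λ.λ.1 0) 0)
  →4  λ.(λ.λ.1 0) 0
  →5  λ.λ.1 0

Term B:
  start: (λ.(λ.0) 0) (λ.λ.1 0)
  →1  (λ.0) (λ.λ.1 0)
  →2  λ.λ.1 0

Answer: SAME — A ⇓ λ.λ.1 0, B ⇓ λ.λ.1 0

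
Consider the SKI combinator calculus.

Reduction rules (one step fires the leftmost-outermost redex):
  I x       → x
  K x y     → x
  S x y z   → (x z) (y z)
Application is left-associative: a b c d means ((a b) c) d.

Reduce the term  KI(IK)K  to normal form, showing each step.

Answer: normal form = K  (in 2 steps)

Reduction:
  start: KI(IK)K
  step 1: IK
  step 2: K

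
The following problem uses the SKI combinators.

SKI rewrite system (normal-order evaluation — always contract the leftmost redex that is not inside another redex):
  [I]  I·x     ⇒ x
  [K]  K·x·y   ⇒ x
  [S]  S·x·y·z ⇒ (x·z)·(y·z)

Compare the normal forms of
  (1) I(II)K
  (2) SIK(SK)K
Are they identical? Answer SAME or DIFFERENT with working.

Answer: SAME — A ⇓ K, B ⇓ K

Derivation:
Term A:
  start: I(II)K
  →1  IIK
  →2  IK
  →3  K

Term B:
  start: SIK(SK)K
  →1  I(SK)(K(SK))K
  →2  SK(K(SK))K
  →3  KK(K(SK)K)
  →4  K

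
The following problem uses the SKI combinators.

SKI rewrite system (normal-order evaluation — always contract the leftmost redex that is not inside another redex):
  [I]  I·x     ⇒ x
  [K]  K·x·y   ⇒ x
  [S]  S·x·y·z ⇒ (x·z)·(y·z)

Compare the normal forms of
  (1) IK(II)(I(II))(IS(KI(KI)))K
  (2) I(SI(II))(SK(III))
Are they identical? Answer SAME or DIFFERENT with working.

Answer: DIFFERENT — A ⇓ SIK, B ⇓ SKI

Reduction:
Term A:
  start: IK(II)(I(II))(IS(KI(KI)))K
  [1] K(II)(I(II))(IS(KI(KI)))K
  [2] II(IS(KI(KI)))K
  [3] I(IS(KI(KI)))K
  [4] IS(KI(KI))K
  [5] S(KI(KI))K
  [6] SIK

Term B:
  start: I(SI(II))(SK(III))
  [1] SI(II)(SK(III))
  [2] I(SK(III))(II(SK(III)))
  [3] SK(III)(II(SK(III)))
  [4] K(II(SK(III)))(III(II(SK(III))))
  [5] II(SK(III))
  [6] I(SK(III))
  [7] SK(III)
  [8] SK(II)
  [9] SKI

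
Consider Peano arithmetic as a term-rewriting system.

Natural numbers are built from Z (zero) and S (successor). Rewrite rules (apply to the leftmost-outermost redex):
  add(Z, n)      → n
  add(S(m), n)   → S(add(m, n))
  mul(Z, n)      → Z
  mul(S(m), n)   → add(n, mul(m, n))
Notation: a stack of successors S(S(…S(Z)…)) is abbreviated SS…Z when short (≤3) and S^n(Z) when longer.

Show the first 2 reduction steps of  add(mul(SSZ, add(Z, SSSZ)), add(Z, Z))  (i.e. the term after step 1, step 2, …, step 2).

  start: add(mul(SSZ, add(Z, SSSZ)), add(Z, Z))
  [1] add(add(add(Z, SSSZ), mul(SZ, add(Z, SSSZ))), add(Z, Z))
  [2] add(add(SSSZ, mul(SZ, add(Z, SSSZ))), add(Z, Z))

Answer: after 2 steps: add(add(SSSZ, mul(SZ, add(Z, SSSZ))), add(Z, Z))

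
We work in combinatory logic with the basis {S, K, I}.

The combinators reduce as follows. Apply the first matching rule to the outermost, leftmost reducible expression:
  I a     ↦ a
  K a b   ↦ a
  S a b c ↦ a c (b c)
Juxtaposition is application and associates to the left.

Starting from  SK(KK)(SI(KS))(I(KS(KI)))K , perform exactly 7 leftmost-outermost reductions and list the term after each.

Answer: after 7 steps: SSK

Working:
  start: SK(KK)(SI(KS))(I(KS(KI)))K
  [1] K(SI(KS))(KK(SI(KS)))(I(KS(KI)))K
  [2] SI(KS)(I(KS(KI)))K
  [3] I(I(KS(KI)))(KS(I(KS(KI))))K
  [4] I(KS(KI))(KS(I(KS(KI))))K
  [5] KS(KI)(KS(I(KS(KI))))K
  [6] S(KS(I(KS(KI))))K
  [7] SSK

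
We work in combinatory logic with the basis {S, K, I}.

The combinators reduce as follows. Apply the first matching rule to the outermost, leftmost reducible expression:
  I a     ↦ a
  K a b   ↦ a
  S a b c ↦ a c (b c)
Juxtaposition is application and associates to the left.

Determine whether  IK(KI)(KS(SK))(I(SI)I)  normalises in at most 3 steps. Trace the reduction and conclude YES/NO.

Answer: YES — reaches normal form I in 3 ≤ 3 steps

Reduction:
  start: IK(KI)(KS(SK))(I(SI)I)
  [1] K(KI)(KS(SK))(I(SI)I)
  [2] KI(I(SI)I)
  [3] I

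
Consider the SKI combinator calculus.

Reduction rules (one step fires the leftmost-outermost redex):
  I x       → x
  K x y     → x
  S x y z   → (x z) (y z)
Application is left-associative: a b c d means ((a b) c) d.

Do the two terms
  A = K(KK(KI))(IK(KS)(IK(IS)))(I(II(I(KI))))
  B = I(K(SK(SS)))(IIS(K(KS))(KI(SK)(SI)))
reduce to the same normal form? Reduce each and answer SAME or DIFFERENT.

Answer: DIFFERENT — A ⇓ K(KI), B ⇓ SK(SS)

Derivation:
Term A:
  start: K(KK(KI))(IK(KS)(IK(IS)))(I(II(I(KI))))
  step 1: KK(KI)(I(II(I(KI))))
  step 2: K(I(II(I(KI))))
  step 3: K(II(I(KI)))
  step 4: K(I(I(KI)))
  step 5: K(I(KI))
  step 6: K(KI)

Term B:
  start: I(K(SK(SS)))(IIS(K(KS))(KI(SK)(SI)))
  step 1: K(SK(SS))(IIS(K(KS))(KI(SK)(SI)))
  step 2: SK(SS)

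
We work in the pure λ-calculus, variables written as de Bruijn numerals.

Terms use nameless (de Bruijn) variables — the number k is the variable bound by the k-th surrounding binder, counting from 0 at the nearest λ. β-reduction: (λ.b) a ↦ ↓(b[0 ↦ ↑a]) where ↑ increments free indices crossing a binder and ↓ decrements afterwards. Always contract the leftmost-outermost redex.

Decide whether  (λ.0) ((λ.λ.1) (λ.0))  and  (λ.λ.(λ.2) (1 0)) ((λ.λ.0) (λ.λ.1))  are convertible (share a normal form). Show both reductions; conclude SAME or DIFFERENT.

Answer: SAME — A ⇓ λ.λ.0, B ⇓ λ.λ.0

Reduction:
Term A:
  start: (λ.0) ((λ.λ.1) (λ.0))
  [1] (λ.λ.1) (λ.0)
  [2] λ.λ.0

Term B:
  start: (λ.λ.(λ.2) (1 0)) ((λ.λ.0) (λ.λ.1))
  [1] λ.(λ.(λ.λ.0) (λ.λ.1)) ((λ.λ.0) (λ.λ.1) 0)
  [2] λ.(λ.λ.0) (λ.λ.1)
  [3] λ.λ.0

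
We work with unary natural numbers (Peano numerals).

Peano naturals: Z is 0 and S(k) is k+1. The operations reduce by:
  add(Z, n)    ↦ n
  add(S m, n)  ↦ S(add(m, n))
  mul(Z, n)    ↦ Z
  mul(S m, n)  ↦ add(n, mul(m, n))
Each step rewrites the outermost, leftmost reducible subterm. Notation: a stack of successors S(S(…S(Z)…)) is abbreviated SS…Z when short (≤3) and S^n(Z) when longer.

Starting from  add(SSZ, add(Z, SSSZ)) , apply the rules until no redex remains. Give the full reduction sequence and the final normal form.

  start: add(SSZ, add(Z, SSSZ))
  step 1: S(add(SZ, add(Z, SSSZ)))
  step 2: S(S(add(Z, add(Z, SSSZ))))
  step 3: S(S(add(Z, SSSZ)))
  step 4: S^5(Z)

Answer: normal form = S^5(Z)  (in 4 steps)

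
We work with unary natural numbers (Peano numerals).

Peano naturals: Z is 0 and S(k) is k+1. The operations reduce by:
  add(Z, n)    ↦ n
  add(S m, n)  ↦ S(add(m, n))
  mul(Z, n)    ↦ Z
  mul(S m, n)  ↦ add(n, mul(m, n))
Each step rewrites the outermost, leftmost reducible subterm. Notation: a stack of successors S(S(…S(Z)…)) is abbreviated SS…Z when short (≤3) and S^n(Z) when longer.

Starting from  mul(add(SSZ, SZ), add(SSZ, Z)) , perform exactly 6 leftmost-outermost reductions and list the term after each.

Answer: after 6 steps: S(S(add(add(Z, Z), mul(add(SZ, SZ), add(SSZ, Z)))))

Working:
  start: mul(add(SSZ, SZ), add(SSZ, Z))
  step 1: mul(S(add(SZ, SZ)), add(SSZ, Z))
  step 2: add(add(SSZ, Z), mul(add(SZ, SZ), add(SSZ, Z)))
  step 3: add(S(add(SZ, Z)), mul(add(SZ, SZ), add(SSZ, Z)))
  step 4: S(add(add(SZ, Z), mul(add(SZ, SZ), add(SSZ, Z))))
  step 5: S(add(S(add(Z, Z)), mul(add(SZ, SZ), add(SSZ, Z))))
  step 6: S(S(add(add(Z, Z), mul(add(SZ, SZ), add(SSZ, Z)))))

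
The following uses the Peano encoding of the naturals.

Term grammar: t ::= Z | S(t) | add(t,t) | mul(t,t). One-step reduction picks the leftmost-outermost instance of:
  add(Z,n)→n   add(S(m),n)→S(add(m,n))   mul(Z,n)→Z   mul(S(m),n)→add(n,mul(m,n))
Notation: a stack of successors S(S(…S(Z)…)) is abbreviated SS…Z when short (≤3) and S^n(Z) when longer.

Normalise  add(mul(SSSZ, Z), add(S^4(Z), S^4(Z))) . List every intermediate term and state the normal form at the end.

  start: add(mul(SSSZ, Z), add(S^4(Z), S^4(Z)))
  [1] add(add(Z, mul(SSZ, Z)), add(S^4(Z), S^4(Z)))
  [2] add(mul(SSZ, Z), add(S^4(Z), S^4(Z)))
  [3] add(add(Z, mul(SZ, Z)), add(S^4(Z), S^4(Z)))
  [4] add(mul(SZ, Z), add(S^4(Z), S^4(Z)))
  [5] add(add(Z, mul(Z, Z)), add(S^4(Z), S^4(Z)))
  [6] add(mul(Z, Z), add(S^4(Z), S^4(Z)))
  [7] add(Z, add(S^4(Z), S^4(Z)))
  [8] add(S^4(Z), S^4(Z))
  [9] S(add(SSSZ, S^4(Z)))
  [10] S(S(add(SSZ, S^4(Z))))
  [11] S(S(S(add(SZ, S^4(Z)))))
  [12] S(S(S(S(add(Z, S^4(Z))))))
  [13] S^8(Z)

Answer: normal form = S^8(Z)  (in 13 steps)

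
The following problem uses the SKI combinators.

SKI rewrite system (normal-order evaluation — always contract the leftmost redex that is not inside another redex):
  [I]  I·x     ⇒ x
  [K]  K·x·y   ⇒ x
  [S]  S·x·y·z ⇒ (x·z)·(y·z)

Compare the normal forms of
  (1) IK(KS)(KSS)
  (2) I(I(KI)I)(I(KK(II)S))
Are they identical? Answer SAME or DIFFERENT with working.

Term A:
  start: IK(KS)(KSS)
  →1  K(KS)(KSS)
  →2  KS

Term B:
  start: I(I(KI)I)(I(KK(II)S))
  →1  I(KI)I(I(KK(II)S))
  →2  KII(I(KK(II)S))
  →3  I(I(KK(II)S))
  →4  I(KK(II)S)
  →5  KK(II)S
  →6  KS

Answer: SAME — A ⇓ KS, B ⇓ KS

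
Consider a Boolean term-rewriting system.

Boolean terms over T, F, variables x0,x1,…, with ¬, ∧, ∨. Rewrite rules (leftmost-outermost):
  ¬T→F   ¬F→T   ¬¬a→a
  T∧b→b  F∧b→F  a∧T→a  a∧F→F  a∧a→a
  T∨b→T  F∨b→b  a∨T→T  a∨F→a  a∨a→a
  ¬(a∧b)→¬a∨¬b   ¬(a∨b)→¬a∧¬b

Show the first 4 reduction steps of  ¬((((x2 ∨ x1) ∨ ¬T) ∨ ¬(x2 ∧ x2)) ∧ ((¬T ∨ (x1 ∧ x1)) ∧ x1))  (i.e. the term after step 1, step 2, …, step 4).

  start: ¬((((x2 ∨ x1) ∨ ¬T) ∨ ¬(x2 ∧ x2)) ∧ ((¬T ∨ (x1 ∧ x1)) ∧ x1))
  →1  ¬(((x2 ∨ x1) ∨ ¬T) ∨ ¬(x2 ∧ x2)) ∨ ¬((¬T ∨ (x1 ∧ x1)) ∧ x1)
  →2  (¬((x2 ∨ x1) ∨ ¬T) ∧ ¬¬(x2 ∧ x2)) ∨ ¬((¬T ∨ (x1 ∧ x1)) ∧ x1)
  →3  ((¬(x2 ∨ x1) ∧ ¬¬T) ∧ ¬¬(x2 ∧ x2)) ∨ ¬((¬T ∨ (x1 ∧ x1)) ∧ x1)
  →4  (((¬x2 ∧ ¬x1) ∧ ¬¬T) ∧ ¬¬(x2 ∧ x2)) ∨ ¬((¬T ∨ (x1 ∧ x1)) ∧ x1)

Answer: after 4 steps: (((¬x2 ∧ ¬x1) ∧ ¬¬T) ∧ ¬¬(x2 ∧ x2)) ∨ ¬((¬T ∨ (x1 ∧ x1)) ∧ x1)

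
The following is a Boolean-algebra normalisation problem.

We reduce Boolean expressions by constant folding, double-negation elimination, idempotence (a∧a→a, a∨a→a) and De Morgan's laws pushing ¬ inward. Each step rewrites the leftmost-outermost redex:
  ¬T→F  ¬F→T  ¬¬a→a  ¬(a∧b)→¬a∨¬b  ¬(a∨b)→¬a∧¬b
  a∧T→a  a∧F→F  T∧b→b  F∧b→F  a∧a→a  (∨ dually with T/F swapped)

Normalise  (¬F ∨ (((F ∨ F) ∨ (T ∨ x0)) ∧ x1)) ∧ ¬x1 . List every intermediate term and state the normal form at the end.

  start: (¬F ∨ (((F ∨ F) ∨ (T ∨ x0)) ∧ x1)) ∧ ¬x1
  [1] (T ∨ (((F ∨ F) ∨ (T ∨ x0)) ∧ x1)) ∧ ¬x1
  [2] T ∧ ¬x1
  [3] ¬x1

Answer: normal form = ¬x1  (in 3 steps)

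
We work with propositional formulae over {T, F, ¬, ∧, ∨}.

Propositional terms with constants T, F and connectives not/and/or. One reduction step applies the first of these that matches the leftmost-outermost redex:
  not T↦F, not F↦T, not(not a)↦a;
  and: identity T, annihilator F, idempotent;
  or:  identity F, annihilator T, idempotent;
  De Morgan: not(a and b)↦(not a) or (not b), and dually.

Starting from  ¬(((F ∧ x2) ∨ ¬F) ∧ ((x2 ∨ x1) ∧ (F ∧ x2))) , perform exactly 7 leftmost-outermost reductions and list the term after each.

Answer: after 7 steps: F ∨ ¬((x2 ∨ x1) ∧ (F ∧ x2))

Derivation:
  start: ¬(((F ∧ x2) ∨ ¬F) ∧ ((x2 ∨ x1) ∧ (F ∧ x2)))
  →1  ¬((F ∧ x2) ∨ ¬F) ∨ ¬((x2 ∨ x1) ∧ (F ∧ x2))
  →2  (¬(F ∧ x2) ∧ ¬¬F) ∨ ¬((x2 ∨ x1) ∧ (F ∧ x2))
  →3  ((¬F ∨ ¬x2) ∧ ¬¬F) ∨ ¬((x2 ∨ x1) ∧ (F ∧ x2))
  →4  ((T ∨ ¬x2) ∧ ¬¬F) ∨ ¬((x2 ∨ x1) ∧ (F ∧ x2))
  →5  (T ∧ ¬¬F) ∨ ¬((x2 ∨ x1) ∧ (F ∧ x2))
  →6  ¬¬F ∨ ¬((x2 ∨ x1) ∧ (F ∧ x2))
  →7  F ∨ ¬((x2 ∨ x1) ∧ (F ∧ x2))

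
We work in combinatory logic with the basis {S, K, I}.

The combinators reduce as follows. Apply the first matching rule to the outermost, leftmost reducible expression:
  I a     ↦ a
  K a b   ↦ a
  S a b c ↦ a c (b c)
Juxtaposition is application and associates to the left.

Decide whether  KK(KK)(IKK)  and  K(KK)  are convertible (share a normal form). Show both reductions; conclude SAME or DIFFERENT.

Answer: SAME — A ⇓ K(KK), B ⇓ K(KK)

Derivation:
Term A:
  start: KK(KK)(IKK)
  [1] K(IKK)
  [2] K(KK)

Term B:
  start: K(KK)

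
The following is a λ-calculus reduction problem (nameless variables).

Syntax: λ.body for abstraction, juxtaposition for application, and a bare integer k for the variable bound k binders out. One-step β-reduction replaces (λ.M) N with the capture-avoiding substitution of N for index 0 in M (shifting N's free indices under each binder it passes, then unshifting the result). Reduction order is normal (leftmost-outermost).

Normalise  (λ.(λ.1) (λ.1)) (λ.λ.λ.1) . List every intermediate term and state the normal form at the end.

  start: (λ.(λ.1) (λ.1)) (λ.λ.λ.1)
  step 1: (λ.λ.λ.λ.1) (λ.λ.λ.λ.1)
  step 2: λ.λ.λ.1

Answer: normal form = λ.λ.λ.1  (in 2 steps)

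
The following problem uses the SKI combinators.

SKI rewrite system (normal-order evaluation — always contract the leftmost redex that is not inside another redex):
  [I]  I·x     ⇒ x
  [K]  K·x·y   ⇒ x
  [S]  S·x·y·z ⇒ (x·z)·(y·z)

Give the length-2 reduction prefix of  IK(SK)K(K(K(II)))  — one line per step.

Answer: after 2 steps: SK(K(K(II)))

Working:
  start: IK(SK)K(K(K(II)))
  →1  K(SK)K(K(K(II)))
  →2  SK(K(K(II)))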